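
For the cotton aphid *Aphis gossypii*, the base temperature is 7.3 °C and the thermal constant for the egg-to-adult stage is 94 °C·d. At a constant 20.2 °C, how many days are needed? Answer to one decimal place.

7.3 days

Daily accumulation = 20.2 − 7.3 = 12.9 DD/day.
Duration = 94 / 12.9 = 7.287 ≈ 7.3 days.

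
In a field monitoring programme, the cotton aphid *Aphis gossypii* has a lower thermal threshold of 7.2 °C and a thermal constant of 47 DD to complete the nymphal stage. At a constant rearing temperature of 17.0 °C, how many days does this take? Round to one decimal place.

Daily accumulation = 17.0 − 7.2 = 9.8 DD/day.
Duration = 47 / 9.8 = 4.796 ≈ 4.8 days.

4.8 days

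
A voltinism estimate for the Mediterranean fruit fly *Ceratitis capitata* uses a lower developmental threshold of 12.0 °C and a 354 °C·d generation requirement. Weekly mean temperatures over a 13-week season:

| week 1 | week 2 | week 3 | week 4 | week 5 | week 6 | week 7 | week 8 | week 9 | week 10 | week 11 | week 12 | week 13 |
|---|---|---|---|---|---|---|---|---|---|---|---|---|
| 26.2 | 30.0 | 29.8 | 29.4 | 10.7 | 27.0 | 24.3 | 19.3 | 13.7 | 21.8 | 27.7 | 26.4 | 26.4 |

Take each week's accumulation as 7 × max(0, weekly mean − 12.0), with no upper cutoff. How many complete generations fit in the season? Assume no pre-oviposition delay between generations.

3 generations

Weekly DD (7 × max(0, T̄ − 12.0)): 99.4, 126.0, 124.6, 121.8, 0.0, 105.0, 86.1, 51.1, 11.9, 68.6, 109.9, 100.8, 100.8.
Season total = 1106.0 DD.
Complete generations = ⌊1106.0 / 354⌋ = 3.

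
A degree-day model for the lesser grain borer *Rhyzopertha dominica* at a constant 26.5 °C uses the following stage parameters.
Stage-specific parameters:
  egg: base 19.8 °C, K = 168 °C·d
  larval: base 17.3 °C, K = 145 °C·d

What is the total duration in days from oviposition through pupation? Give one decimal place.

egg: 168 / (26.5 − 19.8) = 168 / 6.7 = 25.075 d.
larval: 145 / (26.5 − 17.3) = 145 / 9.2 = 15.761 d.
Sum = 40.835 ≈ 40.8 days.

40.8 days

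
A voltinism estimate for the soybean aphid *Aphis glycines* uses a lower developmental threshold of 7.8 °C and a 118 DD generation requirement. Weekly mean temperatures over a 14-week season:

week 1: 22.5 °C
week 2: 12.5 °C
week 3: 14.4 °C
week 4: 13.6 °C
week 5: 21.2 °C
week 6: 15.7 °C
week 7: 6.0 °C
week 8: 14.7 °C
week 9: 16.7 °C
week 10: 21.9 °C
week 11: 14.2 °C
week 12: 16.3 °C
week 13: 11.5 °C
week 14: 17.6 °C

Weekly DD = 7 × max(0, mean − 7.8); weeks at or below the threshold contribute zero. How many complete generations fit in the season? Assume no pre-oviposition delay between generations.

Weekly DD (7 × max(0, T̄ − 7.8)): 102.9, 32.9, 46.2, 40.6, 93.8, 55.3, 0.0, 48.3, 62.3, 98.7, 44.8, 59.5, 25.9, 68.6.
Season total = 779.8 DD.
Complete generations = ⌊779.8 / 118⌋ = 6.

6 generations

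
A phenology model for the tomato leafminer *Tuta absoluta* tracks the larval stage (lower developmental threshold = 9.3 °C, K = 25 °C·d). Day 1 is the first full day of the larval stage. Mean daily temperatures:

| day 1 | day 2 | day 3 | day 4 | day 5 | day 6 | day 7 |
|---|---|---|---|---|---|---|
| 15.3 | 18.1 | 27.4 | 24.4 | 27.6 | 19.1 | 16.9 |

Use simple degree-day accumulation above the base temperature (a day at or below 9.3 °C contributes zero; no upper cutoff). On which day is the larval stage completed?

Daily DD above 9.3 °C: 6.0, 8.8, 18.1, 15.1, 18.3, 9.8, 7.6.
Cumulative: 6.0, 14.8, 32.9, 48.0, 66.3, 76.1, 83.7.
The total first reaches 25 DD on day 3.

day 3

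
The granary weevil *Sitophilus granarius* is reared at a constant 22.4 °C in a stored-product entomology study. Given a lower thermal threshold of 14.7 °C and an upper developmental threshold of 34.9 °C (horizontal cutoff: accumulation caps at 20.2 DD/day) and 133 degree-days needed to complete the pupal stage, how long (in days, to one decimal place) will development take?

17.3 days

Daily accumulation = 22.4 − 14.7 = 7.7 DD/day.
Duration = 133 / 7.7 = 17.273 ≈ 17.3 days.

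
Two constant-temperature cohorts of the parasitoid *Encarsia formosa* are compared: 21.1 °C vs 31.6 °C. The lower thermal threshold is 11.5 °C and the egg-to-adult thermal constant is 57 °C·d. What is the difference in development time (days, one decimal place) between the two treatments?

At 21.1 °C: 57 / (21.1 − 11.5) = 57 / 9.6 = 5.937 d.
At 31.6 °C: 57 / (31.6 − 11.5) = 57 / 20.1 = 2.836 d.
Difference = |5.937 − 2.836| = 3.102 ≈ 3.1 days.

3.1 days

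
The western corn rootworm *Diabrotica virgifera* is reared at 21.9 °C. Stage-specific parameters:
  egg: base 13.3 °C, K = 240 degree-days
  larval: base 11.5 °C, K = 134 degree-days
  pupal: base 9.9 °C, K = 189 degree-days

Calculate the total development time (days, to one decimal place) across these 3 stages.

56.5 days

egg: 240 / (21.9 − 13.3) = 240 / 8.6 = 27.907 d.
larval: 134 / (21.9 − 11.5) = 134 / 10.4 = 12.885 d.
pupal: 189 / (21.9 − 9.9) = 189 / 12.0 = 15.750 d.
Sum = 56.542 ≈ 56.5 days.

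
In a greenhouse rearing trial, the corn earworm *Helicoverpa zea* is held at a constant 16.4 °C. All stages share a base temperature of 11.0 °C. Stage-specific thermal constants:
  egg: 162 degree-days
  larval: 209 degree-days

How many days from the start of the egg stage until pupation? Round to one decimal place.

Daily accumulation at 16.4 °C = 16.4 − 11.0 = 5.4 DD/day.
Total K = 162 + 209 = 371 DD.
Total duration = 371 / 5.4 = 68.704 ≈ 68.7 days.

68.7 days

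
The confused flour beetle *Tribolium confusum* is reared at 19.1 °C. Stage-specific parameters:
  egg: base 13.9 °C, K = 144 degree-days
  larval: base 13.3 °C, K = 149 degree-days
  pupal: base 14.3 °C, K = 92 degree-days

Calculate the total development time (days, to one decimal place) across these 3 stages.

72.5 days

egg: 144 / (19.1 − 13.9) = 144 / 5.2 = 27.692 d.
larval: 149 / (19.1 − 13.3) = 149 / 5.8 = 25.690 d.
pupal: 92 / (19.1 − 14.3) = 92 / 4.8 = 19.167 d.
Sum = 72.549 ≈ 72.5 days.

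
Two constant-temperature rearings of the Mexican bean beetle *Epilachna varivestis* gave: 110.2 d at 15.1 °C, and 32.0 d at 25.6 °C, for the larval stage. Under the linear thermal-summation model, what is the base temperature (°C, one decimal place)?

10.8 °C

Equal thermal constants: D₁(T₁ − T_b) = D₂(T₂ − T_b).
110.2·(15.1 − T_b) = 32.0·(25.6 − T_b)
T_b = (110.2·15.1 − 32.0·25.6) / (110.2 − 32.0) = 844.82 / 78.2 = 10.803 °C ≈ 10.8 °C.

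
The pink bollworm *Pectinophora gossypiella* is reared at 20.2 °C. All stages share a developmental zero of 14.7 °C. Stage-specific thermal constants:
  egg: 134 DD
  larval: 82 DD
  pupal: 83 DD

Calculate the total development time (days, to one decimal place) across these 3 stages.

Daily accumulation at 20.2 °C = 20.2 − 14.7 = 5.5 DD/day.
Total K = 134 + 82 + 83 = 299 DD.
Total duration = 299 / 5.5 = 54.364 ≈ 54.4 days.

54.4 days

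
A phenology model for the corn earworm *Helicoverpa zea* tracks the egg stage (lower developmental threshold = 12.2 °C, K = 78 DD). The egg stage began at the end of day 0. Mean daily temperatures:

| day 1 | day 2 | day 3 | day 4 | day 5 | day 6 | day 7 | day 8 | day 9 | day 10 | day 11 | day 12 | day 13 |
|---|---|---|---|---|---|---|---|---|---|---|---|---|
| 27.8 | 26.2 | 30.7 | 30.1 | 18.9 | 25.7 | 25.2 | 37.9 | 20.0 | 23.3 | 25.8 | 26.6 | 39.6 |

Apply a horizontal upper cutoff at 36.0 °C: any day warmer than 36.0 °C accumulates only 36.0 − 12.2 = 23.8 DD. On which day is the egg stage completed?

Daily DD above 12.2 °C (capped at 23.8): 15.6, 14.0, 18.5, 17.9, 6.7, 13.5, 13.0, 23.8, 7.8, 11.1, 13.6, 14.4, 23.8.
Cumulative: 15.6, 29.6, 48.1, 66.0, 72.7, 86.2, 99.2, 123.0, 130.8, 141.9, 155.5, 169.9, 193.7.
The total first reaches 78 DD on day 6.

day 6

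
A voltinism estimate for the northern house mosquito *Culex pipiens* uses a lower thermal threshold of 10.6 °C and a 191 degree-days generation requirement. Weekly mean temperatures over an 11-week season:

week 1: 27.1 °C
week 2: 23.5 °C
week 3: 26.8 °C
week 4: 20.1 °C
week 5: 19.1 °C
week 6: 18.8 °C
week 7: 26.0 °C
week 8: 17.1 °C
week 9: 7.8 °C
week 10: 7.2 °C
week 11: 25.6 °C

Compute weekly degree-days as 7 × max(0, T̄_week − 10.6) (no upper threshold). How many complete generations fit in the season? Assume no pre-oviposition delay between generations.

3 generations

Weekly DD (7 × max(0, T̄ − 10.6)): 115.5, 90.3, 113.4, 66.5, 59.5, 57.4, 107.8, 45.5, 0.0, 0.0, 105.0.
Season total = 760.9 DD.
Complete generations = ⌊760.9 / 191⌋ = 3.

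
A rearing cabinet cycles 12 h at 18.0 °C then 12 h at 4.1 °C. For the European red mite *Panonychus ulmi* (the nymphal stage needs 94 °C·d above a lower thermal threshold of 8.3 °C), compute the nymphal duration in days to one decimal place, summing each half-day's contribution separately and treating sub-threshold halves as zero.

Day half: max(0, 18.0 − 8.3) × 0.5 = 9.7 × 0.5 = 4.85 DD.
Night half: max(0, 4.1 − 8.3) × 0.5 = 0.0 × 0.5 = 0.00 DD.
Per 24 h: 4.85 DD/day.
Duration = 94 / 4.85 = 19.381 ≈ 19.4 days.

19.4 days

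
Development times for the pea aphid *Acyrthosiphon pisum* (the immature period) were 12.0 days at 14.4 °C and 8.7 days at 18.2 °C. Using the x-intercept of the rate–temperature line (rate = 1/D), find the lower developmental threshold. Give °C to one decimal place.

Equal thermal constants: D₁(T₁ − T_b) = D₂(T₂ − T_b).
12.0·(14.4 − T_b) = 8.7·(18.2 − T_b)
T_b = (12.0·14.4 − 8.7·18.2) / (12.0 − 8.7) = 14.46 / 3.3 = 4.382 °C ≈ 4.4 °C.

4.4 °C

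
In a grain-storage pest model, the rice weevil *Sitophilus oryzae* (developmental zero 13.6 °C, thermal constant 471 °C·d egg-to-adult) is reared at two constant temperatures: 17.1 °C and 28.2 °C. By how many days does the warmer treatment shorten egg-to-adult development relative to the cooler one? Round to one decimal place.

102.3 days

At 17.1 °C: 471 / (17.1 − 13.6) = 471 / 3.5 = 134.571 d.
At 28.2 °C: 471 / (28.2 − 13.6) = 471 / 14.6 = 32.260 d.
Difference = |134.571 − 32.260| = 102.311 ≈ 102.3 days.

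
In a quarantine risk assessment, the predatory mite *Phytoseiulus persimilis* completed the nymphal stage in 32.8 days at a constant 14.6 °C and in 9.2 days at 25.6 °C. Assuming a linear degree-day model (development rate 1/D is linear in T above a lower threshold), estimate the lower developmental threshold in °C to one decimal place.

Equal thermal constants: D₁(T₁ − T_b) = D₂(T₂ − T_b).
32.8·(14.6 − T_b) = 9.2·(25.6 − T_b)
T_b = (32.8·14.6 − 9.2·25.6) / (32.8 − 9.2) = 243.36 / 23.6 = 10.312 °C ≈ 10.3 °C.

10.3 °C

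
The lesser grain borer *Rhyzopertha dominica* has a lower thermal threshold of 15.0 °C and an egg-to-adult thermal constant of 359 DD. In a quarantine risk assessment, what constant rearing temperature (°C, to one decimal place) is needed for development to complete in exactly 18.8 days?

Required daily accumulation = 359 / 18.8 = 19.096 DD/day.
T = T_base + 19.096 = 15.0 + 19.096 = 34.096 ≈ 34.1 °C.

34.1 °C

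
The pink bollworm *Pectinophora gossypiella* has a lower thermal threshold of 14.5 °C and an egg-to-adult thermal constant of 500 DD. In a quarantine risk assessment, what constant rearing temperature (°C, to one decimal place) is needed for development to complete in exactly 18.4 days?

Required daily accumulation = 500 / 18.4 = 27.174 DD/day.
T = T_base + 27.174 = 14.5 + 27.174 = 41.674 ≈ 41.7 °C.

41.7 °C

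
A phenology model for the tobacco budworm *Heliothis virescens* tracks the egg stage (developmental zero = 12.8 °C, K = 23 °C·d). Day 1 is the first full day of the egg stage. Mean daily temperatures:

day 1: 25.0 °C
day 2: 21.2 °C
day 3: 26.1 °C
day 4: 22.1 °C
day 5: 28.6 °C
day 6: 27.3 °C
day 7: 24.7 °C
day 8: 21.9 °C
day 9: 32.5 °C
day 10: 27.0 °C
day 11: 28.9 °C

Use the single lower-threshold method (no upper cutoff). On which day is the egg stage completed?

day 3

Daily DD above 12.8 °C: 12.2, 8.4, 13.3, 9.3, 15.8, 14.5, 11.9, 9.1, 19.7, 14.2, 16.1.
Cumulative: 12.2, 20.6, 33.9, 43.2, 59.0, 73.5, 85.4, 94.5, 114.2, 128.4, 144.5.
The total first reaches 23 DD on day 3.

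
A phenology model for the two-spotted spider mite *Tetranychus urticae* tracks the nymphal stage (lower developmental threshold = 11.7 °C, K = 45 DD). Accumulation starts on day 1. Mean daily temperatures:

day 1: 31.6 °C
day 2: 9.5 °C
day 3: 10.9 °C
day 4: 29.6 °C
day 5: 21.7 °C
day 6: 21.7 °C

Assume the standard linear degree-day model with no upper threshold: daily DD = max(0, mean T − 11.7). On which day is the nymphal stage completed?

Daily DD above 11.7 °C: 19.9, 0.0, 0.0, 17.9, 10.0, 10.0.
Cumulative: 19.9, 19.9, 19.9, 37.8, 47.8, 57.8.
The total first reaches 45 DD on day 5.

day 5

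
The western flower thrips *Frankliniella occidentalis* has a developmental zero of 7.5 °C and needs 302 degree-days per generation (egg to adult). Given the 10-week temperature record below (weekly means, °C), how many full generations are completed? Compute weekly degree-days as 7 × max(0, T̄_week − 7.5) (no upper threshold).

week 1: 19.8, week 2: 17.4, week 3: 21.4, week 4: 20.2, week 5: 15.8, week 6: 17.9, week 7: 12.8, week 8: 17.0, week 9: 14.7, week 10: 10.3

Weekly DD (7 × max(0, T̄ − 7.5)): 86.1, 69.3, 97.3, 88.9, 58.1, 72.8, 37.1, 66.5, 50.4, 19.6.
Season total = 646.1 DD.
Complete generations = ⌊646.1 / 302⌋ = 2.

2 generations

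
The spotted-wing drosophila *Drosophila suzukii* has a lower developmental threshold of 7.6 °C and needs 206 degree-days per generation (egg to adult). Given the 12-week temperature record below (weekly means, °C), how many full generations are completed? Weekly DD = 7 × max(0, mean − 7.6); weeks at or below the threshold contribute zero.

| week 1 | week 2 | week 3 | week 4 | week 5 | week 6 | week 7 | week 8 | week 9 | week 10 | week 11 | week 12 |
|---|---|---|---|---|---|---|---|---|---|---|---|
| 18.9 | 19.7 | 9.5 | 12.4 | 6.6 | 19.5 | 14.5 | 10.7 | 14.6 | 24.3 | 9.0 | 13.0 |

2 generations

Weekly DD (7 × max(0, T̄ − 7.6)): 79.1, 84.7, 13.3, 33.6, 0.0, 83.3, 48.3, 21.7, 49.0, 116.9, 9.8, 37.8.
Season total = 577.5 DD.
Complete generations = ⌊577.5 / 206⌋ = 2.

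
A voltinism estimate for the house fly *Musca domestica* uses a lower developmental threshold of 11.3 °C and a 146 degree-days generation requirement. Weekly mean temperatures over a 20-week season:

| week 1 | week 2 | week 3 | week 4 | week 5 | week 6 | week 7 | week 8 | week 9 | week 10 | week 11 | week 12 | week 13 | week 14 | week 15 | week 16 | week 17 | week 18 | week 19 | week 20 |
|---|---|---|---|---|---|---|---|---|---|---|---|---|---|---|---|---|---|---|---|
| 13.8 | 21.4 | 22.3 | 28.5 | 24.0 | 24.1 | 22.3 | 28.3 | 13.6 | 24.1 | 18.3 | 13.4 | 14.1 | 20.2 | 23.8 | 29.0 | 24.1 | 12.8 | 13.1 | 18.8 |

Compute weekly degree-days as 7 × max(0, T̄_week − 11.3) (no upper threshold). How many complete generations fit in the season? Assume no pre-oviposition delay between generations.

8 generations

Weekly DD (7 × max(0, T̄ − 11.3)): 17.5, 70.7, 77.0, 120.4, 88.9, 89.6, 77.0, 119.0, 16.1, 89.6, 49.0, 14.7, 19.6, 62.3, 87.5, 123.9, 89.6, 10.5, 12.6, 52.5.
Season total = 1288.0 DD.
Complete generations = ⌊1288.0 / 146⌋ = 8.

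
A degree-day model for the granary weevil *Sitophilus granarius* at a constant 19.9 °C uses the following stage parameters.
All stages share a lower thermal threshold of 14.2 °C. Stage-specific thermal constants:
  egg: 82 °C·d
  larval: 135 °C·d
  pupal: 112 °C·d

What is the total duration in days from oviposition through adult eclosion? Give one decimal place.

Daily accumulation at 19.9 °C = 19.9 − 14.2 = 5.7 DD/day.
Total K = 82 + 135 + 112 = 329 DD.
Total duration = 329 / 5.7 = 57.719 ≈ 57.7 days.

57.7 days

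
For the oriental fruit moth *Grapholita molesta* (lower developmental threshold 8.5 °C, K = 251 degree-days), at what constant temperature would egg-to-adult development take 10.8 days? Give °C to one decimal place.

31.7 °C

Required daily accumulation = 251 / 10.8 = 23.241 DD/day.
T = T_base + 23.241 = 8.5 + 23.241 = 31.741 ≈ 31.7 °C.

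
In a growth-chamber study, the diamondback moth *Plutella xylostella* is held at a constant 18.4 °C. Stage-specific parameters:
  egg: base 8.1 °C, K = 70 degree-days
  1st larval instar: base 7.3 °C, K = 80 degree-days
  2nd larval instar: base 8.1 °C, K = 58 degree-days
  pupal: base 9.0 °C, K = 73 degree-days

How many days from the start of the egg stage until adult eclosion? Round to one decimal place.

egg: 70 / (18.4 − 8.1) = 70 / 10.3 = 6.796 d.
1st larval instar: 80 / (18.4 − 7.3) = 80 / 11.1 = 7.207 d.
2nd larval instar: 58 / (18.4 − 8.1) = 58 / 10.3 = 5.631 d.
pupal: 73 / (18.4 − 9.0) = 73 / 9.4 = 7.766 d.
Sum = 27.400 ≈ 27.4 days.

27.4 days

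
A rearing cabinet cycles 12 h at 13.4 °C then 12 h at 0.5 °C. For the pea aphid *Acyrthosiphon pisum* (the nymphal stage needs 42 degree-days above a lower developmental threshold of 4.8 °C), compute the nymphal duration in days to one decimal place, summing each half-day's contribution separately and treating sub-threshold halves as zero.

9.8 days

Day half: max(0, 13.4 − 4.8) × 0.5 = 8.6 × 0.5 = 4.30 DD.
Night half: max(0, 0.5 − 4.8) × 0.5 = 0.0 × 0.5 = 0.00 DD.
Per 24 h: 4.30 DD/day.
Duration = 42 / 4.30 = 9.767 ≈ 9.8 days.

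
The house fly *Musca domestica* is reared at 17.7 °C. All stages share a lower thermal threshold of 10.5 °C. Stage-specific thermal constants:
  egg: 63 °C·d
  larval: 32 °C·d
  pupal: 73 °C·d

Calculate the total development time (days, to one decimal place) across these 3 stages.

Daily accumulation at 17.7 °C = 17.7 − 10.5 = 7.2 DD/day.
Total K = 63 + 32 + 73 = 168 DD.
Total duration = 168 / 7.2 = 23.333 ≈ 23.3 days.

23.3 days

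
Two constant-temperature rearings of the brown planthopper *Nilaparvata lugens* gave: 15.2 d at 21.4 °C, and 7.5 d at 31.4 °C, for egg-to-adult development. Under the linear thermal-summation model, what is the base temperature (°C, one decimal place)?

Under the model K = D·(T − T_b), so D₁·(T₁ − T_b) = D₂·(T₂ − T_b).
15.2·(21.4 − T_b) = 7.5·(31.4 − T_b)
T_b = (15.2·21.4 − 7.5·31.4) / (15.2 − 7.5) = 89.78 / 7.7 = 11.660 °C ≈ 11.7 °C.

11.7 °C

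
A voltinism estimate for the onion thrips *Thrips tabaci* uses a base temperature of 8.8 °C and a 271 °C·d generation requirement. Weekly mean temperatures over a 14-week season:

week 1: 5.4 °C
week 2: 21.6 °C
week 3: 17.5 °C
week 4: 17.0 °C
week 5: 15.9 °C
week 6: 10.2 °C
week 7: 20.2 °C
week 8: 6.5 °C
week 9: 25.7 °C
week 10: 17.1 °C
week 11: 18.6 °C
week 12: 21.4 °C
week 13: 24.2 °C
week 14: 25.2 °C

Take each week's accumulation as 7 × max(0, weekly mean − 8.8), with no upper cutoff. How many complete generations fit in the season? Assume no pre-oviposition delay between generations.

3 generations

Weekly DD (7 × max(0, T̄ − 8.8)): 0.0, 89.6, 60.9, 57.4, 49.7, 9.8, 79.8, 0.0, 118.3, 58.1, 68.6, 88.2, 107.8, 114.8.
Season total = 903.0 DD.
Complete generations = ⌊903.0 / 271⌋ = 3.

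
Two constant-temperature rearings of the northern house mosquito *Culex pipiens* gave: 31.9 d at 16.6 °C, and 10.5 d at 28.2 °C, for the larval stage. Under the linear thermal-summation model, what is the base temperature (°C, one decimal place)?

10.9 °C

Linear rate model ⇒ the product D·(T − T_b) is constant across temperatures.
31.9·(16.6 − T_b) = 10.5·(28.2 − T_b)
T_b = (31.9·16.6 − 10.5·28.2) / (31.9 − 10.5) = 233.44 / 21.4 = 10.908 °C ≈ 10.9 °C.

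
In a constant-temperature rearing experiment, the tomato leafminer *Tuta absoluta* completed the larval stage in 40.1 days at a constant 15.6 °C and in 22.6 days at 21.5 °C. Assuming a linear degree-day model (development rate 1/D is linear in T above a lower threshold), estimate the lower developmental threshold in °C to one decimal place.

8.0 °C

Equal thermal constants: D₁(T₁ − T_b) = D₂(T₂ − T_b).
40.1·(15.6 − T_b) = 22.6·(21.5 − T_b)
T_b = (40.1·15.6 − 22.6·21.5) / (40.1 − 22.6) = 139.66 / 17.5 = 7.981 °C ≈ 8.0 °C.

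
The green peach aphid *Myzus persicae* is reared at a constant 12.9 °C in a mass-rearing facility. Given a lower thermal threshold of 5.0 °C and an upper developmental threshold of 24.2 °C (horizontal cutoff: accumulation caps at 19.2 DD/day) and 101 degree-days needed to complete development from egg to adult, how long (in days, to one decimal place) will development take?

12.8 days

Daily accumulation = 12.9 − 5.0 = 7.9 DD/day.
Duration = 101 / 7.9 = 12.785 ≈ 12.8 days.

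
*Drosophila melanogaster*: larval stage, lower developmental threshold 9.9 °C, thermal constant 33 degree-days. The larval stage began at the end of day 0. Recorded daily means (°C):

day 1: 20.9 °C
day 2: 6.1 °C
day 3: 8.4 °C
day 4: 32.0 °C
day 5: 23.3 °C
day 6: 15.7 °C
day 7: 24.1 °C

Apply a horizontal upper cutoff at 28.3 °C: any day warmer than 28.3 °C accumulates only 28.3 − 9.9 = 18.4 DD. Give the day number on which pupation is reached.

Daily DD above 9.9 °C (capped at 18.4): 11.0, 0.0, 0.0, 18.4, 13.4, 5.8, 14.2.
Cumulative: 11.0, 11.0, 11.0, 29.4, 42.8, 48.6, 62.8.
The total first reaches 33 DD on day 5.

day 5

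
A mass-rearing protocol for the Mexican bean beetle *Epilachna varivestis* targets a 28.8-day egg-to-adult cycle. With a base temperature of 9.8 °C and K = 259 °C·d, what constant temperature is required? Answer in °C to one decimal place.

18.8 °C

Required daily accumulation = 259 / 28.8 = 8.993 DD/day.
T = T_base + 8.993 = 9.8 + 8.993 = 18.793 ≈ 18.8 °C.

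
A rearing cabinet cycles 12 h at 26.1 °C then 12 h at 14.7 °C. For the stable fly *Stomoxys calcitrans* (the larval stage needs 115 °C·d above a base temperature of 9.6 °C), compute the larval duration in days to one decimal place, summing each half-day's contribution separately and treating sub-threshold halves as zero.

10.6 days

Day half: max(0, 26.1 − 9.6) × 0.5 = 16.5 × 0.5 = 8.25 DD.
Night half: max(0, 14.7 − 9.6) × 0.5 = 5.1 × 0.5 = 2.55 DD.
Per 24 h: 10.80 DD/day.
Duration = 115 / 10.80 = 10.648 ≈ 10.6 days.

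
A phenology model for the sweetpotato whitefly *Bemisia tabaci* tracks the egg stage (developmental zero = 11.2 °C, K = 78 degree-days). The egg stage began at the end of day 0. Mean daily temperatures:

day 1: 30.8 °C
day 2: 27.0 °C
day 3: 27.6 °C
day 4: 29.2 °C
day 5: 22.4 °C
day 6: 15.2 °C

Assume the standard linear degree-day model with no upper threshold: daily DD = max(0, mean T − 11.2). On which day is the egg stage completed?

Daily DD above 11.2 °C: 19.6, 15.8, 16.4, 18.0, 11.2, 4.0.
Cumulative: 19.6, 35.4, 51.8, 69.8, 81.0, 85.0.
The total first reaches 78 DD on day 5.

day 5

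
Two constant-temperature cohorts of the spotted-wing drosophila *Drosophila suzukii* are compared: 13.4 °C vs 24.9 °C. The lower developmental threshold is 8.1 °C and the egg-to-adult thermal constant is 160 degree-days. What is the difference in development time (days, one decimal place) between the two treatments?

At 13.4 °C: 160 / (13.4 − 8.1) = 160 / 5.3 = 30.189 d.
At 24.9 °C: 160 / (24.9 − 8.1) = 160 / 16.8 = 9.524 d.
Difference = |30.189 − 9.524| = 20.665 ≈ 20.7 days.

20.7 days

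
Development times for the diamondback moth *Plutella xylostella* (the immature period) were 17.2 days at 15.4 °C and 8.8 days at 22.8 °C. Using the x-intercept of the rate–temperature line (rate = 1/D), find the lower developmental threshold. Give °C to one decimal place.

Equal thermal constants: D₁(T₁ − T_b) = D₂(T₂ − T_b).
17.2·(15.4 − T_b) = 8.8·(22.8 − T_b)
T_b = (17.2·15.4 − 8.8·22.8) / (17.2 − 8.8) = 64.24 / 8.4 = 7.648 °C ≈ 7.6 °C.

7.6 °C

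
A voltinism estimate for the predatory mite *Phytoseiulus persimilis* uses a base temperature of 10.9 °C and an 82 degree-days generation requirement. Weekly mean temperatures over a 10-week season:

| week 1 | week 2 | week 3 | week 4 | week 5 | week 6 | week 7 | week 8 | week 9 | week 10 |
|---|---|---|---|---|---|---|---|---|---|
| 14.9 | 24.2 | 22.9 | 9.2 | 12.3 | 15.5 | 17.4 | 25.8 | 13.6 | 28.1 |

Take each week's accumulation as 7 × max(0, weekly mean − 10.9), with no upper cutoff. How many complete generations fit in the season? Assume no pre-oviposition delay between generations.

6 generations

Weekly DD (7 × max(0, T̄ − 10.9)): 28.0, 93.1, 84.0, 0.0, 9.8, 32.2, 45.5, 104.3, 18.9, 120.4.
Season total = 536.2 DD.
Complete generations = ⌊536.2 / 82⌋ = 6.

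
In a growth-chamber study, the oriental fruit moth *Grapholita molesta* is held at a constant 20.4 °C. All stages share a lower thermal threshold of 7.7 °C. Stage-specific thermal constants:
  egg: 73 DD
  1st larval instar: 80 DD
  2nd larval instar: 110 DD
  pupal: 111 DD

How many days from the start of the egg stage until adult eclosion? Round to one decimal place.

Daily accumulation at 20.4 °C = 20.4 − 7.7 = 12.7 DD/day.
Total K = 73 + 80 + 110 + 111 = 374 DD.
Total duration = 374 / 12.7 = 29.449 ≈ 29.4 days.

29.4 days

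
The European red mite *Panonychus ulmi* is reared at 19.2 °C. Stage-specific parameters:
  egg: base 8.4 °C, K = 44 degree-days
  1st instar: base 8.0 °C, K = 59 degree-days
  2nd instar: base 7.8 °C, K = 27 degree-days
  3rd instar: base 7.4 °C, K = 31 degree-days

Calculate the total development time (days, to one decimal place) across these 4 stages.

14.3 days

egg: 44 / (19.2 − 8.4) = 44 / 10.8 = 4.074 d.
1st instar: 59 / (19.2 − 8.0) = 59 / 11.2 = 5.268 d.
2nd instar: 27 / (19.2 − 7.8) = 27 / 11.4 = 2.368 d.
3rd instar: 31 / (19.2 − 7.4) = 31 / 11.8 = 2.627 d.
Sum = 14.337 ≈ 14.3 days.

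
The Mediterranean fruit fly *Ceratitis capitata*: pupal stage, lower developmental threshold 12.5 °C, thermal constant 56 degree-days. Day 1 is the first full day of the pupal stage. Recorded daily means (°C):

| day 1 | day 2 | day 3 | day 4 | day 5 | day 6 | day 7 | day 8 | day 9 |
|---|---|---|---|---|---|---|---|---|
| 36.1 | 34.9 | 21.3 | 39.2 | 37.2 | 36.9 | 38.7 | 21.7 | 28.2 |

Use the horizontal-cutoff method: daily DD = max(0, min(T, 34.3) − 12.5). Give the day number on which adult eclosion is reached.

Daily DD above 12.5 °C (capped at 21.8): 21.8, 21.8, 8.8, 21.8, 21.8, 21.8, 21.8, 9.2, 15.7.
Cumulative: 21.8, 43.6, 52.4, 74.2, 96.0, 117.8, 139.6, 148.8, 164.5.
The total first reaches 56 DD on day 4.

day 4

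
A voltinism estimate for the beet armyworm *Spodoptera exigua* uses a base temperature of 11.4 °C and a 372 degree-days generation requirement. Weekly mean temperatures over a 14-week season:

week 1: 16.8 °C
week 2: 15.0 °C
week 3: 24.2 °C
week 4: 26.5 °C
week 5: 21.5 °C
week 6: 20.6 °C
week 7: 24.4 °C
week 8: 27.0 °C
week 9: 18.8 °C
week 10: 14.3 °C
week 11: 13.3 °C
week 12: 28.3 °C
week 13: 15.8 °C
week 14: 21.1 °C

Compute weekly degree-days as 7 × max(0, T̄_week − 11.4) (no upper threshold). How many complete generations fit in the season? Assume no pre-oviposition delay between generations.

Weekly DD (7 × max(0, T̄ − 11.4)): 37.8, 25.2, 89.6, 105.7, 70.7, 64.4, 91.0, 109.2, 51.8, 20.3, 13.3, 118.3, 30.8, 67.9.
Season total = 896.0 DD.
Complete generations = ⌊896.0 / 372⌋ = 2.

2 generations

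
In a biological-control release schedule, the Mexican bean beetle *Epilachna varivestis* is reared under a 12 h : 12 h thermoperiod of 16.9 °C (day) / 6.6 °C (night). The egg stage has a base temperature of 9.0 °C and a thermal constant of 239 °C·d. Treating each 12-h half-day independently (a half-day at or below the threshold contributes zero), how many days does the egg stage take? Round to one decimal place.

Day half: max(0, 16.9 − 9.0) × 0.5 = 7.9 × 0.5 = 3.95 DD.
Night half: max(0, 6.6 − 9.0) × 0.5 = 0.0 × 0.5 = 0.00 DD.
Per 24 h: 3.95 DD/day.
Duration = 239 / 3.95 = 60.506 ≈ 60.5 days.

60.5 days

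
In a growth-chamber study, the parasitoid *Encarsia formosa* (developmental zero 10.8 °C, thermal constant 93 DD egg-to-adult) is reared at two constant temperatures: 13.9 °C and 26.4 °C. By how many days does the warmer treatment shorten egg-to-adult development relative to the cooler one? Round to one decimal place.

At 13.9 °C: 93 / (13.9 − 10.8) = 93 / 3.1 = 30.000 d.
At 26.4 °C: 93 / (26.4 − 10.8) = 93 / 15.6 = 5.962 d.
Difference = |30.000 − 5.962| = 24.038 ≈ 24.0 days.

24.0 days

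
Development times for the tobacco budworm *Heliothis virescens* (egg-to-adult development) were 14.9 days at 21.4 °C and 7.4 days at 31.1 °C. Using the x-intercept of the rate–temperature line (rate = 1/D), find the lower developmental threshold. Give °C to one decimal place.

Equal thermal constants: D₁(T₁ − T_b) = D₂(T₂ − T_b).
14.9·(21.4 − T_b) = 7.4·(31.1 − T_b)
T_b = (14.9·21.4 − 7.4·31.1) / (14.9 − 7.4) = 88.72 / 7.5 = 11.829 °C ≈ 11.8 °C.

11.8 °C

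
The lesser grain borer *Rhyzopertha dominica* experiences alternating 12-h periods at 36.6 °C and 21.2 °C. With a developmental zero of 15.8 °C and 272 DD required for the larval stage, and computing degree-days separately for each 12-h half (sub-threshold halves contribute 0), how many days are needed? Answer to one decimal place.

20.8 days

Day half: max(0, 36.6 − 15.8) × 0.5 = 20.8 × 0.5 = 10.40 DD.
Night half: max(0, 21.2 − 15.8) × 0.5 = 5.4 × 0.5 = 2.70 DD.
Per 24 h: 13.10 DD/day.
Duration = 272 / 13.10 = 20.763 ≈ 20.8 days.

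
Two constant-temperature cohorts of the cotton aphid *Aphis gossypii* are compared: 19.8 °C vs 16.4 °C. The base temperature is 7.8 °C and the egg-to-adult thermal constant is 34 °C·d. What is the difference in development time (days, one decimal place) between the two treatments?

At 19.8 °C: 34 / (19.8 − 7.8) = 34 / 12.0 = 2.833 d.
At 16.4 °C: 34 / (16.4 − 7.8) = 34 / 8.6 = 3.953 d.
Difference = |2.833 − 3.953| = 1.120 ≈ 1.1 days.

1.1 days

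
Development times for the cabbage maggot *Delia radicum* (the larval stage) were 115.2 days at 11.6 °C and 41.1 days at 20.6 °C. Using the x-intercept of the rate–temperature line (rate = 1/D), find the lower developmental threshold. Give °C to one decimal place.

Linear rate model ⇒ the product D·(T − T_b) is constant across temperatures.
115.2·(11.6 − T_b) = 41.1·(20.6 − T_b)
T_b = (115.2·11.6 − 41.1·20.6) / (115.2 − 41.1) = 489.66 / 74.1 = 6.608 °C ≈ 6.6 °C.

6.6 °C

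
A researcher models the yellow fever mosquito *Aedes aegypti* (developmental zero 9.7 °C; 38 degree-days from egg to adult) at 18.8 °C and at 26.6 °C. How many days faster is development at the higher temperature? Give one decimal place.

At 18.8 °C: 38 / (18.8 − 9.7) = 38 / 9.1 = 4.176 d.
At 26.6 °C: 38 / (26.6 − 9.7) = 38 / 16.9 = 2.249 d.
Difference = |4.176 − 2.249| = 1.927 ≈ 1.9 days.

1.9 days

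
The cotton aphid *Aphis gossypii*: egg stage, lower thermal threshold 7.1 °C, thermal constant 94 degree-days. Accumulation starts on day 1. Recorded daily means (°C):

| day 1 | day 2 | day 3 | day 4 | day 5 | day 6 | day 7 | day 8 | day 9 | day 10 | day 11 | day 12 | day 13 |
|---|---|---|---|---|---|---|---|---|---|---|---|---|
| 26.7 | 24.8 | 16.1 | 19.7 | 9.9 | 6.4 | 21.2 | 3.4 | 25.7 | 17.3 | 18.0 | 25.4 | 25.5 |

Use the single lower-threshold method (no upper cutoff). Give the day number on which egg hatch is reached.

day 9

Daily DD above 7.1 °C: 19.6, 17.7, 9.0, 12.6, 2.8, 0.0, 14.1, 0.0, 18.6, 10.2, 10.9, 18.3, 18.4.
Cumulative: 19.6, 37.3, 46.3, 58.9, 61.7, 61.7, 75.8, 75.8, 94.4, 104.6, 115.5, 133.8, 152.2.
The total first reaches 94 DD on day 9.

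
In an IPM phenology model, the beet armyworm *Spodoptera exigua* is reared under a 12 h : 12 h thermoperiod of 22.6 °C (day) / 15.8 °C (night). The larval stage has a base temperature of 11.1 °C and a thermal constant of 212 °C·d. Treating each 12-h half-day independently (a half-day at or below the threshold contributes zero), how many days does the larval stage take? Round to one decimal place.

26.2 days

Day half: max(0, 22.6 − 11.1) × 0.5 = 11.5 × 0.5 = 5.75 DD.
Night half: max(0, 15.8 − 11.1) × 0.5 = 4.7 × 0.5 = 2.35 DD.
Per 24 h: 8.10 DD/day.
Duration = 212 / 8.10 = 26.173 ≈ 26.2 days.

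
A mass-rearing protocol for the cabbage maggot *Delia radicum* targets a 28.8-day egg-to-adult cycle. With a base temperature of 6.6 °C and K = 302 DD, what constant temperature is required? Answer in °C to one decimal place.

17.1 °C

Required daily accumulation = 302 / 28.8 = 10.486 DD/day.
T = T_base + 10.486 = 6.6 + 10.486 = 17.086 ≈ 17.1 °C.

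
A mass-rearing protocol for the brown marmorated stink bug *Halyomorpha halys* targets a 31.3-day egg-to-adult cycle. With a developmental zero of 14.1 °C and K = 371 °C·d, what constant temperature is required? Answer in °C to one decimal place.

26.0 °C

Required daily accumulation = 371 / 31.3 = 11.853 DD/day.
T = T_base + 11.853 = 14.1 + 11.853 = 25.953 ≈ 26.0 °C.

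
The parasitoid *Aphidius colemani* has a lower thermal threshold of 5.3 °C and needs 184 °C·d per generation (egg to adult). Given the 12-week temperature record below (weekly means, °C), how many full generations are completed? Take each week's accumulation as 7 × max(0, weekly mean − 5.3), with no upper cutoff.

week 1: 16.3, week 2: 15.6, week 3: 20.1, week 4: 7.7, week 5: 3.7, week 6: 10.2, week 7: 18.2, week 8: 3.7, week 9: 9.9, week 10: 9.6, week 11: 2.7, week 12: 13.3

Weekly DD (7 × max(0, T̄ − 5.3)): 77.0, 72.1, 103.6, 16.8, 0.0, 34.3, 90.3, 0.0, 32.2, 30.1, 0.0, 56.0.
Season total = 512.4 DD.
Complete generations = ⌊512.4 / 184⌋ = 2.

2 generations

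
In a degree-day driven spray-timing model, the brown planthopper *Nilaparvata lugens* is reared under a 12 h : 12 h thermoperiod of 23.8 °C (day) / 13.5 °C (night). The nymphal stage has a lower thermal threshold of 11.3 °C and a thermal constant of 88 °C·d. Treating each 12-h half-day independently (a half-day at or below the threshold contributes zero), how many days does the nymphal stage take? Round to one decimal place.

12.0 days

Day half: max(0, 23.8 − 11.3) × 0.5 = 12.5 × 0.5 = 6.25 DD.
Night half: max(0, 13.5 − 11.3) × 0.5 = 2.2 × 0.5 = 1.10 DD.
Per 24 h: 7.35 DD/day.
Duration = 88 / 7.35 = 11.973 ≈ 12.0 days.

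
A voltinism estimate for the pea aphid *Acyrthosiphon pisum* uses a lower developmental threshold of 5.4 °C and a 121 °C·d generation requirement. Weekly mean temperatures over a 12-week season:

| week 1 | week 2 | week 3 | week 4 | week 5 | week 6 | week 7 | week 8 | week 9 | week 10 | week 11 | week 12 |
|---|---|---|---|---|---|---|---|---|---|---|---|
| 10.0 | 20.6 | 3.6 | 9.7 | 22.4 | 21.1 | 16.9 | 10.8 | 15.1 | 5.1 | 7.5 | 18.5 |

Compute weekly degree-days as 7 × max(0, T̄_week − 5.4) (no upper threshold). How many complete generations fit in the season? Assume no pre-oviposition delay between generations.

Weekly DD (7 × max(0, T̄ − 5.4)): 32.2, 106.4, 0.0, 30.1, 119.0, 109.9, 80.5, 37.8, 67.9, 0.0, 14.7, 91.7.
Season total = 690.2 DD.
Complete generations = ⌊690.2 / 121⌋ = 5.

5 generations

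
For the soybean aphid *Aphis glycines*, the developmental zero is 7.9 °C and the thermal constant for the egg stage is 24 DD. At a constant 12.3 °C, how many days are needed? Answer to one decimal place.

5.5 days

Daily accumulation = 12.3 − 7.9 = 4.4 DD/day.
Duration = 24 / 4.4 = 5.455 ≈ 5.5 days.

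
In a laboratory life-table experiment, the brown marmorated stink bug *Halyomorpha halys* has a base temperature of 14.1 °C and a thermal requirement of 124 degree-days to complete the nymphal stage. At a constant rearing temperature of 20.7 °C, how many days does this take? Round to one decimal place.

18.8 days

Daily accumulation = 20.7 − 14.1 = 6.6 DD/day.
Duration = 124 / 6.6 = 18.788 ≈ 18.8 days.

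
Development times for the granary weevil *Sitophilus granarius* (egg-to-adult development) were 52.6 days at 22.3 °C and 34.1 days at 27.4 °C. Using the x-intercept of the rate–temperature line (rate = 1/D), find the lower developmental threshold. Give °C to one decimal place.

12.9 °C

Under the model K = D·(T − T_b), so D₁·(T₁ − T_b) = D₂·(T₂ − T_b).
52.6·(22.3 − T_b) = 34.1·(27.4 − T_b)
T_b = (52.6·22.3 − 34.1·27.4) / (52.6 − 34.1) = 238.64 / 18.5 = 12.899 °C ≈ 12.9 °C.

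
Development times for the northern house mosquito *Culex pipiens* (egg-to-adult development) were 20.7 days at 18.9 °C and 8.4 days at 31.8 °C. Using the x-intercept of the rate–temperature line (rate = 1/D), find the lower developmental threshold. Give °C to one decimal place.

Under the model K = D·(T − T_b), so D₁·(T₁ − T_b) = D₂·(T₂ − T_b).
20.7·(18.9 − T_b) = 8.4·(31.8 − T_b)
T_b = (20.7·18.9 − 8.4·31.8) / (20.7 − 8.4) = 124.11 / 12.3 = 10.090 °C ≈ 10.1 °C.

10.1 °C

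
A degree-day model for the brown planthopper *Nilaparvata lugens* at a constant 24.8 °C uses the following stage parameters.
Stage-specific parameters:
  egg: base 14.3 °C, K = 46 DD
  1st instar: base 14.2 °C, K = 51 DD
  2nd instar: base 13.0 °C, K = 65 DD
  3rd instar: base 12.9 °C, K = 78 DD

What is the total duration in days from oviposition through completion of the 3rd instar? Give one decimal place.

egg: 46 / (24.8 − 14.3) = 46 / 10.5 = 4.381 d.
1st instar: 51 / (24.8 − 14.2) = 51 / 10.6 = 4.811 d.
2nd instar: 65 / (24.8 − 13.0) = 65 / 11.8 = 5.508 d.
3rd instar: 78 / (24.8 − 12.9) = 78 / 11.9 = 6.555 d.
Sum = 21.255 ≈ 21.3 days.

21.3 days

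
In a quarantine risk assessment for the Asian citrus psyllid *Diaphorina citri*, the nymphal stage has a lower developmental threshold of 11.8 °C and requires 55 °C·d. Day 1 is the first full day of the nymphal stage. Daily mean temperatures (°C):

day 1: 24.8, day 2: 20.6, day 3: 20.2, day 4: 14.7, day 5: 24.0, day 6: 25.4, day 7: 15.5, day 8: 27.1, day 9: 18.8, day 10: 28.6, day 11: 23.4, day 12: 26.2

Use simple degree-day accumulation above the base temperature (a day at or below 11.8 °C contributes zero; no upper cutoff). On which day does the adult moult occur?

Daily DD above 11.8 °C: 13.0, 8.8, 8.4, 2.9, 12.2, 13.6, 3.7, 15.3, 7.0, 16.8, 11.6, 14.4.
Cumulative: 13.0, 21.8, 30.2, 33.1, 45.3, 58.9, 62.6, 77.9, 84.9, 101.7, 113.3, 127.7.
The total first reaches 55 DD on day 6.

day 6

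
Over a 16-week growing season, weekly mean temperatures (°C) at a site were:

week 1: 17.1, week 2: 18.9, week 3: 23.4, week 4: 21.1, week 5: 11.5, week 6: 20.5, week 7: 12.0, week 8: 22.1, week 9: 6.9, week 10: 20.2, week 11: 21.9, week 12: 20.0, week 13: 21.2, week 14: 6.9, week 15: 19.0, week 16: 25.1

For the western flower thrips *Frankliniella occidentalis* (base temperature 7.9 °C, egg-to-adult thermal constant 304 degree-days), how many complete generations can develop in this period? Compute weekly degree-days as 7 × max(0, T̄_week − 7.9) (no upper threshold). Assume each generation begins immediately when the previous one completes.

3 generations

Weekly DD (7 × max(0, T̄ − 7.9)): 64.4, 77.0, 108.5, 92.4, 25.2, 88.2, 28.7, 99.4, 0.0, 86.1, 98.0, 84.7, 93.1, 0.0, 77.7, 120.4.
Season total = 1143.8 DD.
Complete generations = ⌊1143.8 / 304⌋ = 3.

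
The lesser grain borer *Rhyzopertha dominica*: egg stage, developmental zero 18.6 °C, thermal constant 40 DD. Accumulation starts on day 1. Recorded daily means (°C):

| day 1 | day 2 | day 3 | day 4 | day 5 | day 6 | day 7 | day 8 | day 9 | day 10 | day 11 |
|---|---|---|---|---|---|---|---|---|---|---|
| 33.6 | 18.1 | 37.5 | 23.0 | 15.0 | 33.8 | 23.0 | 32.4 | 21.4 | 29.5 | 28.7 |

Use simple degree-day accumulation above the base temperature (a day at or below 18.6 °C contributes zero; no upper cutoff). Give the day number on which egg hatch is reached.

Daily DD above 18.6 °C: 15.0, 0.0, 18.9, 4.4, 0.0, 15.2, 4.4, 13.8, 2.8, 10.9, 10.1.
Cumulative: 15.0, 15.0, 33.9, 38.3, 38.3, 53.5, 57.9, 71.7, 74.5, 85.4, 95.5.
The total first reaches 40 DD on day 6.

day 6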